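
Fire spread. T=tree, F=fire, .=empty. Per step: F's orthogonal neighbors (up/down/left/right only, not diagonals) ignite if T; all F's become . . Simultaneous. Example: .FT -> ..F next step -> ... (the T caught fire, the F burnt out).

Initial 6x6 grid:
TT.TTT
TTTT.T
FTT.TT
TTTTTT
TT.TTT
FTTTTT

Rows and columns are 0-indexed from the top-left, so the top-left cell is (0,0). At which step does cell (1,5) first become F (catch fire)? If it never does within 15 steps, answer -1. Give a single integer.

Step 1: cell (1,5)='T' (+5 fires, +2 burnt)
Step 2: cell (1,5)='T' (+6 fires, +5 burnt)
Step 3: cell (1,5)='T' (+4 fires, +6 burnt)
Step 4: cell (1,5)='T' (+4 fires, +4 burnt)
Step 5: cell (1,5)='T' (+4 fires, +4 burnt)
Step 6: cell (1,5)='T' (+4 fires, +4 burnt)
Step 7: cell (1,5)='T' (+2 fires, +4 burnt)
Step 8: cell (1,5)='F' (+1 fires, +2 burnt)
  -> target ignites at step 8
Step 9: cell (1,5)='.' (+0 fires, +1 burnt)
  fire out at step 9

8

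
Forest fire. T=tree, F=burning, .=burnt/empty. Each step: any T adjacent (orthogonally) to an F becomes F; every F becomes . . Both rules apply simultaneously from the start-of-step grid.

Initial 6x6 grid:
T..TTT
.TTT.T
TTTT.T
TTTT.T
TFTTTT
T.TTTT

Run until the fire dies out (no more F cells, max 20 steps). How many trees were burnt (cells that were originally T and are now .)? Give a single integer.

Step 1: +3 fires, +1 burnt (F count now 3)
Step 2: +6 fires, +3 burnt (F count now 6)
Step 3: +6 fires, +6 burnt (F count now 6)
Step 4: +4 fires, +6 burnt (F count now 4)
Step 5: +3 fires, +4 burnt (F count now 3)
Step 6: +2 fires, +3 burnt (F count now 2)
Step 7: +2 fires, +2 burnt (F count now 2)
Step 8: +1 fires, +2 burnt (F count now 1)
Step 9: +0 fires, +1 burnt (F count now 0)
Fire out after step 9
Initially T: 28, now '.': 35
Total burnt (originally-T cells now '.'): 27

Answer: 27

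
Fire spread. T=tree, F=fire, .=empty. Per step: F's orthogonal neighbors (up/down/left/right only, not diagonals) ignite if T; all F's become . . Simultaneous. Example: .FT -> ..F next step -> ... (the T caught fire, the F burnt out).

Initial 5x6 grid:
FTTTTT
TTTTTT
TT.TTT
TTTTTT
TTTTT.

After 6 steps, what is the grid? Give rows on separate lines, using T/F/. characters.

Step 1: 2 trees catch fire, 1 burn out
  .FTTTT
  FTTTTT
  TT.TTT
  TTTTTT
  TTTTT.
Step 2: 3 trees catch fire, 2 burn out
  ..FTTT
  .FTTTT
  FT.TTT
  TTTTTT
  TTTTT.
Step 3: 4 trees catch fire, 3 burn out
  ...FTT
  ..FTTT
  .F.TTT
  FTTTTT
  TTTTT.
Step 4: 4 trees catch fire, 4 burn out
  ....FT
  ...FTT
  ...TTT
  .FTTTT
  FTTTT.
Step 5: 5 trees catch fire, 4 burn out
  .....F
  ....FT
  ...FTT
  ..FTTT
  .FTTT.
Step 6: 4 trees catch fire, 5 burn out
  ......
  .....F
  ....FT
  ...FTT
  ..FTT.

......
.....F
....FT
...FTT
..FTT.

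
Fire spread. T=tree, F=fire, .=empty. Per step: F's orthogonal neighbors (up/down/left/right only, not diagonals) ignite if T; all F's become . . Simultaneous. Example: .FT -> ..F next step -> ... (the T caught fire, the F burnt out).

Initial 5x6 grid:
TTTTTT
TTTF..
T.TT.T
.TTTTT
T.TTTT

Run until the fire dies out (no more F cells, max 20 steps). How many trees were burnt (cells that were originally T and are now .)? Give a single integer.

Step 1: +3 fires, +1 burnt (F count now 3)
Step 2: +5 fires, +3 burnt (F count now 5)
Step 3: +6 fires, +5 burnt (F count now 6)
Step 4: +6 fires, +6 burnt (F count now 6)
Step 5: +2 fires, +6 burnt (F count now 2)
Step 6: +0 fires, +2 burnt (F count now 0)
Fire out after step 6
Initially T: 23, now '.': 29
Total burnt (originally-T cells now '.'): 22

Answer: 22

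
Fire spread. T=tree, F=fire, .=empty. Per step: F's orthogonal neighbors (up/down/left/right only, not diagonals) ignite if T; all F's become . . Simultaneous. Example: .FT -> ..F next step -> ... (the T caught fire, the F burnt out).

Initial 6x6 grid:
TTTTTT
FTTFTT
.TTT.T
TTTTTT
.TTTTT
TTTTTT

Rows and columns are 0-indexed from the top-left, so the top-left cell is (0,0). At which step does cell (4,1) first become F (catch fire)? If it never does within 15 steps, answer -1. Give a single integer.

Step 1: cell (4,1)='T' (+6 fires, +2 burnt)
Step 2: cell (4,1)='T' (+7 fires, +6 burnt)
Step 3: cell (4,1)='T' (+6 fires, +7 burnt)
Step 4: cell (4,1)='F' (+6 fires, +6 burnt)
  -> target ignites at step 4
Step 5: cell (4,1)='.' (+4 fires, +6 burnt)
Step 6: cell (4,1)='.' (+2 fires, +4 burnt)
Step 7: cell (4,1)='.' (+0 fires, +2 burnt)
  fire out at step 7

4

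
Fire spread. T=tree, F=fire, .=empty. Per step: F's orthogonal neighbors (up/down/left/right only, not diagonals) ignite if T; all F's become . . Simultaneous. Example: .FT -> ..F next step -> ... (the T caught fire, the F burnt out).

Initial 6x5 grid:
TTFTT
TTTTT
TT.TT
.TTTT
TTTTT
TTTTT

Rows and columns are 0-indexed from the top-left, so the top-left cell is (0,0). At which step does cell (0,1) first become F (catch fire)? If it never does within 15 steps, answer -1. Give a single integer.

Step 1: cell (0,1)='F' (+3 fires, +1 burnt)
  -> target ignites at step 1
Step 2: cell (0,1)='.' (+4 fires, +3 burnt)
Step 3: cell (0,1)='.' (+4 fires, +4 burnt)
Step 4: cell (0,1)='.' (+4 fires, +4 burnt)
Step 5: cell (0,1)='.' (+4 fires, +4 burnt)
Step 6: cell (0,1)='.' (+5 fires, +4 burnt)
Step 7: cell (0,1)='.' (+3 fires, +5 burnt)
Step 8: cell (0,1)='.' (+0 fires, +3 burnt)
  fire out at step 8

1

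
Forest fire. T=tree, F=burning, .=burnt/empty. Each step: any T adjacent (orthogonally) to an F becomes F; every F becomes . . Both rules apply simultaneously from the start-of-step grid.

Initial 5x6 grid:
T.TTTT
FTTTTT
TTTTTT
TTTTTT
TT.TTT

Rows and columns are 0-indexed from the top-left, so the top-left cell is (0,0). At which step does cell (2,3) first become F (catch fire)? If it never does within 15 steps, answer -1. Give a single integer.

Step 1: cell (2,3)='T' (+3 fires, +1 burnt)
Step 2: cell (2,3)='T' (+3 fires, +3 burnt)
Step 3: cell (2,3)='T' (+5 fires, +3 burnt)
Step 4: cell (2,3)='F' (+5 fires, +5 burnt)
  -> target ignites at step 4
Step 5: cell (2,3)='.' (+4 fires, +5 burnt)
Step 6: cell (2,3)='.' (+4 fires, +4 burnt)
Step 7: cell (2,3)='.' (+2 fires, +4 burnt)
Step 8: cell (2,3)='.' (+1 fires, +2 burnt)
Step 9: cell (2,3)='.' (+0 fires, +1 burnt)
  fire out at step 9

4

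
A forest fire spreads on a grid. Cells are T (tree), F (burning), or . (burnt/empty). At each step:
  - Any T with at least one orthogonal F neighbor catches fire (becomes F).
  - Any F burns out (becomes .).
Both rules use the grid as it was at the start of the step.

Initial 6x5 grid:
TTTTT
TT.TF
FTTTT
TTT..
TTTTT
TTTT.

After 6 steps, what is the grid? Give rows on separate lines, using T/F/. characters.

Step 1: 6 trees catch fire, 2 burn out
  TTTTF
  FT.F.
  .FTTF
  FTT..
  TTTTT
  TTTT.
Step 2: 7 trees catch fire, 6 burn out
  FTTF.
  .F...
  ..FF.
  .FT..
  FTTTT
  TTTT.
Step 3: 5 trees catch fire, 7 burn out
  .FF..
  .....
  .....
  ..F..
  .FTTT
  FTTT.
Step 4: 2 trees catch fire, 5 burn out
  .....
  .....
  .....
  .....
  ..FTT
  .FTT.
Step 5: 2 trees catch fire, 2 burn out
  .....
  .....
  .....
  .....
  ...FT
  ..FT.
Step 6: 2 trees catch fire, 2 burn out
  .....
  .....
  .....
  .....
  ....F
  ...F.

.....
.....
.....
.....
....F
...F.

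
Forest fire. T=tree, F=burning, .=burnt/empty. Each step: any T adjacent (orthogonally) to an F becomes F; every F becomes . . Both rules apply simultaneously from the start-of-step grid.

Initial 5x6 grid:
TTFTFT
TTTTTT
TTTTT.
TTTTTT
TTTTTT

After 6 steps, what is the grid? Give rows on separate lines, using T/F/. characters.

Step 1: 5 trees catch fire, 2 burn out
  TF.F.F
  TTFTFT
  TTTTT.
  TTTTTT
  TTTTTT
Step 2: 6 trees catch fire, 5 burn out
  F.....
  TF.F.F
  TTFTF.
  TTTTTT
  TTTTTT
Step 3: 5 trees catch fire, 6 burn out
  ......
  F.....
  TF.F..
  TTFTFT
  TTTTTT
Step 4: 6 trees catch fire, 5 burn out
  ......
  ......
  F.....
  TF.F.F
  TTFTFT
Step 5: 4 trees catch fire, 6 burn out
  ......
  ......
  ......
  F.....
  TF.F.F
Step 6: 1 trees catch fire, 4 burn out
  ......
  ......
  ......
  ......
  F.....

......
......
......
......
F.....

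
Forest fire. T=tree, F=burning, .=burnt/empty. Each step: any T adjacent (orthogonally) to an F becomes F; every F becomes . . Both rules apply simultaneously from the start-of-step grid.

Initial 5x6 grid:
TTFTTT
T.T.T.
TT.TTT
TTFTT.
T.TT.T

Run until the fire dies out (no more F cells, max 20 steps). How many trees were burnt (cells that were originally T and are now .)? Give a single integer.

Answer: 20

Derivation:
Step 1: +6 fires, +2 burnt (F count now 6)
Step 2: +7 fires, +6 burnt (F count now 7)
Step 3: +6 fires, +7 burnt (F count now 6)
Step 4: +1 fires, +6 burnt (F count now 1)
Step 5: +0 fires, +1 burnt (F count now 0)
Fire out after step 5
Initially T: 21, now '.': 29
Total burnt (originally-T cells now '.'): 20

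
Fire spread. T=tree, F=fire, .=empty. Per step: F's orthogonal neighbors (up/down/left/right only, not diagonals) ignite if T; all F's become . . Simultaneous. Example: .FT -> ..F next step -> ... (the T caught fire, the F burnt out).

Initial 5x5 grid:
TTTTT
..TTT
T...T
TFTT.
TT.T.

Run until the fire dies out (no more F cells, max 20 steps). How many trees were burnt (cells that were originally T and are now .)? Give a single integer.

Step 1: +3 fires, +1 burnt (F count now 3)
Step 2: +3 fires, +3 burnt (F count now 3)
Step 3: +1 fires, +3 burnt (F count now 1)
Step 4: +0 fires, +1 burnt (F count now 0)
Fire out after step 4
Initially T: 16, now '.': 16
Total burnt (originally-T cells now '.'): 7

Answer: 7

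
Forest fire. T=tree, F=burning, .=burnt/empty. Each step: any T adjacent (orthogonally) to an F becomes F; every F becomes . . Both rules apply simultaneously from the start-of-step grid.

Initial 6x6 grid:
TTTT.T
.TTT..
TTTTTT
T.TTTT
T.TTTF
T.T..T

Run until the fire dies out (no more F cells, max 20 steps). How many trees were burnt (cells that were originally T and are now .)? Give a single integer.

Answer: 25

Derivation:
Step 1: +3 fires, +1 burnt (F count now 3)
Step 2: +3 fires, +3 burnt (F count now 3)
Step 3: +3 fires, +3 burnt (F count now 3)
Step 4: +3 fires, +3 burnt (F count now 3)
Step 5: +2 fires, +3 burnt (F count now 2)
Step 6: +3 fires, +2 burnt (F count now 3)
Step 7: +3 fires, +3 burnt (F count now 3)
Step 8: +2 fires, +3 burnt (F count now 2)
Step 9: +2 fires, +2 burnt (F count now 2)
Step 10: +1 fires, +2 burnt (F count now 1)
Step 11: +0 fires, +1 burnt (F count now 0)
Fire out after step 11
Initially T: 26, now '.': 35
Total burnt (originally-T cells now '.'): 25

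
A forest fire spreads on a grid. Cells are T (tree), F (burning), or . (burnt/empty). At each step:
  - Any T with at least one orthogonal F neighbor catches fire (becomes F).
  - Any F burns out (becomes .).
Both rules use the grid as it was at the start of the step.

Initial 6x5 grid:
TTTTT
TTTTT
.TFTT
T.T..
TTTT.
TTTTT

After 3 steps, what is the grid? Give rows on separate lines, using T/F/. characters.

Step 1: 4 trees catch fire, 1 burn out
  TTTTT
  TTFTT
  .F.FT
  T.F..
  TTTT.
  TTTTT
Step 2: 5 trees catch fire, 4 burn out
  TTFTT
  TF.FT
  ....F
  T....
  TTFT.
  TTTTT
Step 3: 7 trees catch fire, 5 burn out
  TF.FT
  F...F
  .....
  T....
  TF.F.
  TTFTT

TF.FT
F...F
.....
T....
TF.F.
TTFTT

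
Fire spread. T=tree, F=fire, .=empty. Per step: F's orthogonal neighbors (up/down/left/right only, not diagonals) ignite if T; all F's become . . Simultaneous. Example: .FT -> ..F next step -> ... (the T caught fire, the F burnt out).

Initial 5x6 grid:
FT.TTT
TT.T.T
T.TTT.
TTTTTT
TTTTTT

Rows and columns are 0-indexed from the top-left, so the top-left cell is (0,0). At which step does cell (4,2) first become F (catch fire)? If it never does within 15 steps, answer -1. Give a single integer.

Step 1: cell (4,2)='T' (+2 fires, +1 burnt)
Step 2: cell (4,2)='T' (+2 fires, +2 burnt)
Step 3: cell (4,2)='T' (+1 fires, +2 burnt)
Step 4: cell (4,2)='T' (+2 fires, +1 burnt)
Step 5: cell (4,2)='T' (+2 fires, +2 burnt)
Step 6: cell (4,2)='F' (+3 fires, +2 burnt)
  -> target ignites at step 6
Step 7: cell (4,2)='.' (+3 fires, +3 burnt)
Step 8: cell (4,2)='.' (+4 fires, +3 burnt)
Step 9: cell (4,2)='.' (+2 fires, +4 burnt)
Step 10: cell (4,2)='.' (+1 fires, +2 burnt)
Step 11: cell (4,2)='.' (+1 fires, +1 burnt)
Step 12: cell (4,2)='.' (+1 fires, +1 burnt)
Step 13: cell (4,2)='.' (+0 fires, +1 burnt)
  fire out at step 13

6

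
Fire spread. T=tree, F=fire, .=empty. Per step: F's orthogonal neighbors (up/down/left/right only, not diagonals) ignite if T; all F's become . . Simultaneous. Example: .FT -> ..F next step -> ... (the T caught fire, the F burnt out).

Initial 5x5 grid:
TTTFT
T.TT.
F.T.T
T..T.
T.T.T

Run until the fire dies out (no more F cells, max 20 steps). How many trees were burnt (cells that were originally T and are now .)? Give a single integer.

Step 1: +5 fires, +2 burnt (F count now 5)
Step 2: +4 fires, +5 burnt (F count now 4)
Step 3: +1 fires, +4 burnt (F count now 1)
Step 4: +0 fires, +1 burnt (F count now 0)
Fire out after step 4
Initially T: 14, now '.': 21
Total burnt (originally-T cells now '.'): 10

Answer: 10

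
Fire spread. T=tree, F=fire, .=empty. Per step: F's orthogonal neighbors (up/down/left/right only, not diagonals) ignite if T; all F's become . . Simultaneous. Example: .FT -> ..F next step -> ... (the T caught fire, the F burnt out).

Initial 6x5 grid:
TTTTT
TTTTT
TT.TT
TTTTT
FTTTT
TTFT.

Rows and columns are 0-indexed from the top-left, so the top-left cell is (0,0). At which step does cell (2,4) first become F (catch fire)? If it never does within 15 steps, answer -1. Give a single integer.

Step 1: cell (2,4)='T' (+6 fires, +2 burnt)
Step 2: cell (2,4)='T' (+4 fires, +6 burnt)
Step 3: cell (2,4)='T' (+4 fires, +4 burnt)
Step 4: cell (2,4)='T' (+4 fires, +4 burnt)
Step 5: cell (2,4)='F' (+4 fires, +4 burnt)
  -> target ignites at step 5
Step 6: cell (2,4)='.' (+3 fires, +4 burnt)
Step 7: cell (2,4)='.' (+1 fires, +3 burnt)
Step 8: cell (2,4)='.' (+0 fires, +1 burnt)
  fire out at step 8

5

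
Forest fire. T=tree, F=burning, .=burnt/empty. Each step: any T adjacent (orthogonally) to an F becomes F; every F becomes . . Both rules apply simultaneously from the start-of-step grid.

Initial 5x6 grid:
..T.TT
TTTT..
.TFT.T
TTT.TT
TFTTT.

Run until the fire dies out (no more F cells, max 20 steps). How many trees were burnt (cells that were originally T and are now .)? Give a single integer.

Answer: 17

Derivation:
Step 1: +7 fires, +2 burnt (F count now 7)
Step 2: +5 fires, +7 burnt (F count now 5)
Step 3: +2 fires, +5 burnt (F count now 2)
Step 4: +1 fires, +2 burnt (F count now 1)
Step 5: +1 fires, +1 burnt (F count now 1)
Step 6: +1 fires, +1 burnt (F count now 1)
Step 7: +0 fires, +1 burnt (F count now 0)
Fire out after step 7
Initially T: 19, now '.': 28
Total burnt (originally-T cells now '.'): 17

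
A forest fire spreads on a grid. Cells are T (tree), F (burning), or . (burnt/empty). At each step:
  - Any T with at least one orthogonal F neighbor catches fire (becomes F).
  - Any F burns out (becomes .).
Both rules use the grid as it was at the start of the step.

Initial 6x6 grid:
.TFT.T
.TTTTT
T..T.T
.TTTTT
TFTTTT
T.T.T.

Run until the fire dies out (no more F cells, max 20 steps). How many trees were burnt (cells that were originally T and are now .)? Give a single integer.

Step 1: +6 fires, +2 burnt (F count now 6)
Step 2: +6 fires, +6 burnt (F count now 6)
Step 3: +4 fires, +6 burnt (F count now 4)
Step 4: +4 fires, +4 burnt (F count now 4)
Step 5: +3 fires, +4 burnt (F count now 3)
Step 6: +0 fires, +3 burnt (F count now 0)
Fire out after step 6
Initially T: 24, now '.': 35
Total burnt (originally-T cells now '.'): 23

Answer: 23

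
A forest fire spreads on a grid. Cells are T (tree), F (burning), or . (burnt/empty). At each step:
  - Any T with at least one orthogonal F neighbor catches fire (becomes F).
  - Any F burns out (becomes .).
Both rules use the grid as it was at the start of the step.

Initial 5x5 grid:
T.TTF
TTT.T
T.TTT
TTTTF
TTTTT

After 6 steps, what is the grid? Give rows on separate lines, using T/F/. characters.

Step 1: 5 trees catch fire, 2 burn out
  T.TF.
  TTT.F
  T.TTF
  TTTF.
  TTTTF
Step 2: 4 trees catch fire, 5 burn out
  T.F..
  TTT..
  T.TF.
  TTF..
  TTTF.
Step 3: 4 trees catch fire, 4 burn out
  T....
  TTF..
  T.F..
  TF...
  TTF..
Step 4: 3 trees catch fire, 4 burn out
  T....
  TF...
  T....
  F....
  TF...
Step 5: 3 trees catch fire, 3 burn out
  T....
  F....
  F....
  .....
  F....
Step 6: 1 trees catch fire, 3 burn out
  F....
  .....
  .....
  .....
  .....

F....
.....
.....
.....
.....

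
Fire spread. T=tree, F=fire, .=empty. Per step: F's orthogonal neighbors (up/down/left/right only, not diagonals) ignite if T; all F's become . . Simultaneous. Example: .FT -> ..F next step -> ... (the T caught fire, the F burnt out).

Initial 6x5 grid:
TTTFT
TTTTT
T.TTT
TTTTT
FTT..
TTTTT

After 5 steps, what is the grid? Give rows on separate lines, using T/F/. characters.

Step 1: 6 trees catch fire, 2 burn out
  TTF.F
  TTTFT
  T.TTT
  FTTTT
  .FT..
  FTTTT
Step 2: 8 trees catch fire, 6 burn out
  TF...
  TTF.F
  F.TFT
  .FTTT
  ..F..
  .FTTT
Step 3: 8 trees catch fire, 8 burn out
  F....
  FF...
  ..F.F
  ..FFT
  .....
  ..FTT
Step 4: 2 trees catch fire, 8 burn out
  .....
  .....
  .....
  ....F
  .....
  ...FT
Step 5: 1 trees catch fire, 2 burn out
  .....
  .....
  .....
  .....
  .....
  ....F

.....
.....
.....
.....
.....
....F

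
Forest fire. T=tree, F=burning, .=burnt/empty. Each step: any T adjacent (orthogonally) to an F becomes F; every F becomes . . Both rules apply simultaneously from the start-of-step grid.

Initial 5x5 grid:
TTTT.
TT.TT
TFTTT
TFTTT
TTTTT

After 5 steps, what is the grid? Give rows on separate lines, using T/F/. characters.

Step 1: 6 trees catch fire, 2 burn out
  TTTT.
  TF.TT
  F.FTT
  F.FTT
  TFTTT
Step 2: 6 trees catch fire, 6 burn out
  TFTT.
  F..TT
  ...FT
  ...FT
  F.FTT
Step 3: 6 trees catch fire, 6 burn out
  F.FT.
  ...FT
  ....F
  ....F
  ...FT
Step 4: 3 trees catch fire, 6 burn out
  ...F.
  ....F
  .....
  .....
  ....F
Step 5: 0 trees catch fire, 3 burn out
  .....
  .....
  .....
  .....
  .....

.....
.....
.....
.....
.....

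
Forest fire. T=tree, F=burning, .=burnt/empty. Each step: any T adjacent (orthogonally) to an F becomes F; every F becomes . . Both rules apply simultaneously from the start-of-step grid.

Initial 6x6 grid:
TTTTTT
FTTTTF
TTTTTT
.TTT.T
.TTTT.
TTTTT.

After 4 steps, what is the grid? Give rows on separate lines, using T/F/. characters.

Step 1: 6 trees catch fire, 2 burn out
  FTTTTF
  .FTTF.
  FTTTTF
  .TTT.T
  .TTTT.
  TTTTT.
Step 2: 7 trees catch fire, 6 burn out
  .FTTF.
  ..FF..
  .FTTF.
  .TTT.F
  .TTTT.
  TTTTT.
Step 3: 5 trees catch fire, 7 burn out
  ..FF..
  ......
  ..FF..
  .FTT..
  .TTTT.
  TTTTT.
Step 4: 3 trees catch fire, 5 burn out
  ......
  ......
  ......
  ..FF..
  .FTTT.
  TTTTT.

......
......
......
..FF..
.FTTT.
TTTTT.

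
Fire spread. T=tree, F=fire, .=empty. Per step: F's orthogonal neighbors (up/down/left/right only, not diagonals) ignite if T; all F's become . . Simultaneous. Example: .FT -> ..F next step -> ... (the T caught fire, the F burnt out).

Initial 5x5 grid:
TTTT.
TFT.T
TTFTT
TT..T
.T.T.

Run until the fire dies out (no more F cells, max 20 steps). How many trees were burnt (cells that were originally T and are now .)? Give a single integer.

Answer: 15

Derivation:
Step 1: +5 fires, +2 burnt (F count now 5)
Step 2: +5 fires, +5 burnt (F count now 5)
Step 3: +5 fires, +5 burnt (F count now 5)
Step 4: +0 fires, +5 burnt (F count now 0)
Fire out after step 4
Initially T: 16, now '.': 24
Total burnt (originally-T cells now '.'): 15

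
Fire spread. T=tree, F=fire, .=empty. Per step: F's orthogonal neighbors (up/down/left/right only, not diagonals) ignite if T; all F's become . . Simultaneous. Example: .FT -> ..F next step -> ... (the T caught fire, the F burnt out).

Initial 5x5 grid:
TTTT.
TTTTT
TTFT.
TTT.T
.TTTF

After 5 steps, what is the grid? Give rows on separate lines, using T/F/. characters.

Step 1: 6 trees catch fire, 2 burn out
  TTTT.
  TTFTT
  TF.F.
  TTF.F
  .TTF.
Step 2: 6 trees catch fire, 6 burn out
  TTFT.
  TF.FT
  F....
  TF...
  .TF..
Step 3: 6 trees catch fire, 6 burn out
  TF.F.
  F...F
  .....
  F....
  .F...
Step 4: 1 trees catch fire, 6 burn out
  F....
  .....
  .....
  .....
  .....
Step 5: 0 trees catch fire, 1 burn out
  .....
  .....
  .....
  .....
  .....

.....
.....
.....
.....
.....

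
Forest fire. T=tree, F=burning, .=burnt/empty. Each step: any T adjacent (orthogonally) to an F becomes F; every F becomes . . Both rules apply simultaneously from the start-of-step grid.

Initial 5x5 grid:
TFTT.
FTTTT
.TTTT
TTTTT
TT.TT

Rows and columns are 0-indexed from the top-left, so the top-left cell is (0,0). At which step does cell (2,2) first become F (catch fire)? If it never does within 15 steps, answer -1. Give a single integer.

Step 1: cell (2,2)='T' (+3 fires, +2 burnt)
Step 2: cell (2,2)='T' (+3 fires, +3 burnt)
Step 3: cell (2,2)='F' (+3 fires, +3 burnt)
  -> target ignites at step 3
Step 4: cell (2,2)='.' (+5 fires, +3 burnt)
Step 5: cell (2,2)='.' (+3 fires, +5 burnt)
Step 6: cell (2,2)='.' (+2 fires, +3 burnt)
Step 7: cell (2,2)='.' (+1 fires, +2 burnt)
Step 8: cell (2,2)='.' (+0 fires, +1 burnt)
  fire out at step 8

3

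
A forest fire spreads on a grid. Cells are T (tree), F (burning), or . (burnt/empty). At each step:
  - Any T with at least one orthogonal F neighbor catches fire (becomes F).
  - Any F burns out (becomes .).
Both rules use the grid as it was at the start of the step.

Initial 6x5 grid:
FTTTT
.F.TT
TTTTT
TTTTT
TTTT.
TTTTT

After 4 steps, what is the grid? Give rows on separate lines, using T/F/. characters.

Step 1: 2 trees catch fire, 2 burn out
  .FTTT
  ...TT
  TFTTT
  TTTTT
  TTTT.
  TTTTT
Step 2: 4 trees catch fire, 2 burn out
  ..FTT
  ...TT
  F.FTT
  TFTTT
  TTTT.
  TTTTT
Step 3: 5 trees catch fire, 4 burn out
  ...FT
  ...TT
  ...FT
  F.FTT
  TFTT.
  TTTTT
Step 4: 7 trees catch fire, 5 burn out
  ....F
  ...FT
  ....F
  ...FT
  F.FT.
  TFTTT

....F
...FT
....F
...FT
F.FT.
TFTTT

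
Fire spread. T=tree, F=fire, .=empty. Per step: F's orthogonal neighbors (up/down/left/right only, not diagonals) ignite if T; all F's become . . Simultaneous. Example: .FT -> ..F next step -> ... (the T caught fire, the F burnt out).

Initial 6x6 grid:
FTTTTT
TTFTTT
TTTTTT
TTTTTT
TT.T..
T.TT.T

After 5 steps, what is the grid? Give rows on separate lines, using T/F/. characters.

Step 1: 6 trees catch fire, 2 burn out
  .FFTTT
  FF.FTT
  TTFTTT
  TTTTTT
  TT.T..
  T.TT.T
Step 2: 6 trees catch fire, 6 burn out
  ...FTT
  ....FT
  FF.FTT
  TTFTTT
  TT.T..
  T.TT.T
Step 3: 6 trees catch fire, 6 burn out
  ....FT
  .....F
  ....FT
  FF.FTT
  TT.T..
  T.TT.T
Step 4: 6 trees catch fire, 6 burn out
  .....F
  ......
  .....F
  ....FT
  FF.F..
  T.TT.T
Step 5: 3 trees catch fire, 6 burn out
  ......
  ......
  ......
  .....F
  ......
  F.TF.T

......
......
......
.....F
......
F.TF.T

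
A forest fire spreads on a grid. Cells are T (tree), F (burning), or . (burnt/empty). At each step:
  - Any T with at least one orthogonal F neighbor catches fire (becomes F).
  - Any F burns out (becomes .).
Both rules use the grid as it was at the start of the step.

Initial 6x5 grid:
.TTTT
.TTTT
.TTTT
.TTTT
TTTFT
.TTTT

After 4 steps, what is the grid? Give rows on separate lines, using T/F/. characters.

Step 1: 4 trees catch fire, 1 burn out
  .TTTT
  .TTTT
  .TTTT
  .TTFT
  TTF.F
  .TTFT
Step 2: 6 trees catch fire, 4 burn out
  .TTTT
  .TTTT
  .TTFT
  .TF.F
  TF...
  .TF.F
Step 3: 6 trees catch fire, 6 burn out
  .TTTT
  .TTFT
  .TF.F
  .F...
  F....
  .F...
Step 4: 4 trees catch fire, 6 burn out
  .TTFT
  .TF.F
  .F...
  .....
  .....
  .....

.TTFT
.TF.F
.F...
.....
.....
.....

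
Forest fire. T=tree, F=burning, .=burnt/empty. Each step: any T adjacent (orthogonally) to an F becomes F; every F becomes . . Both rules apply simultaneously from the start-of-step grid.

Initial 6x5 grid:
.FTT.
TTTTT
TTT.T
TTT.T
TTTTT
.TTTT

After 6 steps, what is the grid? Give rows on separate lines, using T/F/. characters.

Step 1: 2 trees catch fire, 1 burn out
  ..FT.
  TFTTT
  TTT.T
  TTT.T
  TTTTT
  .TTTT
Step 2: 4 trees catch fire, 2 burn out
  ...F.
  F.FTT
  TFT.T
  TTT.T
  TTTTT
  .TTTT
Step 3: 4 trees catch fire, 4 burn out
  .....
  ...FT
  F.F.T
  TFT.T
  TTTTT
  .TTTT
Step 4: 4 trees catch fire, 4 burn out
  .....
  ....F
  ....T
  F.F.T
  TFTTT
  .TTTT
Step 5: 4 trees catch fire, 4 burn out
  .....
  .....
  ....F
  ....T
  F.FTT
  .FTTT
Step 6: 3 trees catch fire, 4 burn out
  .....
  .....
  .....
  ....F
  ...FT
  ..FTT

.....
.....
.....
....F
...FT
..FTT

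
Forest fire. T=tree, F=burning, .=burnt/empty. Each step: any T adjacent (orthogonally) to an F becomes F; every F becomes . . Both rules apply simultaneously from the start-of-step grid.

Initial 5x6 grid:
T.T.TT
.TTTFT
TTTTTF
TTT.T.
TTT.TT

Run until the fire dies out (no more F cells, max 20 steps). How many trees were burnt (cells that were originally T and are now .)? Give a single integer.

Step 1: +4 fires, +2 burnt (F count now 4)
Step 2: +4 fires, +4 burnt (F count now 4)
Step 3: +4 fires, +4 burnt (F count now 4)
Step 4: +3 fires, +4 burnt (F count now 3)
Step 5: +3 fires, +3 burnt (F count now 3)
Step 6: +2 fires, +3 burnt (F count now 2)
Step 7: +1 fires, +2 burnt (F count now 1)
Step 8: +0 fires, +1 burnt (F count now 0)
Fire out after step 8
Initially T: 22, now '.': 29
Total burnt (originally-T cells now '.'): 21

Answer: 21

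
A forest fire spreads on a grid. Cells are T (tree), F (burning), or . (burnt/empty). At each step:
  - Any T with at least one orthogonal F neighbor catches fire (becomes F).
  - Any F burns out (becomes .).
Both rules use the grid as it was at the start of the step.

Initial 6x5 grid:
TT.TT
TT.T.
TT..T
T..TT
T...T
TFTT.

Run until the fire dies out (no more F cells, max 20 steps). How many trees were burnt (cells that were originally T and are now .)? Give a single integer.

Step 1: +2 fires, +1 burnt (F count now 2)
Step 2: +2 fires, +2 burnt (F count now 2)
Step 3: +1 fires, +2 burnt (F count now 1)
Step 4: +1 fires, +1 burnt (F count now 1)
Step 5: +2 fires, +1 burnt (F count now 2)
Step 6: +2 fires, +2 burnt (F count now 2)
Step 7: +1 fires, +2 burnt (F count now 1)
Step 8: +0 fires, +1 burnt (F count now 0)
Fire out after step 8
Initially T: 18, now '.': 23
Total burnt (originally-T cells now '.'): 11

Answer: 11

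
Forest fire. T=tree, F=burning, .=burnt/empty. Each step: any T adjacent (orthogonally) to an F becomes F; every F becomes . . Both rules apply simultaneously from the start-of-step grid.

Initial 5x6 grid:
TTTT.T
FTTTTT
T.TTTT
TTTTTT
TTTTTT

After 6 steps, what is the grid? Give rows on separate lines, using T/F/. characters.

Step 1: 3 trees catch fire, 1 burn out
  FTTT.T
  .FTTTT
  F.TTTT
  TTTTTT
  TTTTTT
Step 2: 3 trees catch fire, 3 burn out
  .FTT.T
  ..FTTT
  ..TTTT
  FTTTTT
  TTTTTT
Step 3: 5 trees catch fire, 3 burn out
  ..FT.T
  ...FTT
  ..FTTT
  .FTTTT
  FTTTTT
Step 4: 5 trees catch fire, 5 burn out
  ...F.T
  ....FT
  ...FTT
  ..FTTT
  .FTTTT
Step 5: 4 trees catch fire, 5 burn out
  .....T
  .....F
  ....FT
  ...FTT
  ..FTTT
Step 6: 4 trees catch fire, 4 burn out
  .....F
  ......
  .....F
  ....FT
  ...FTT

.....F
......
.....F
....FT
...FTT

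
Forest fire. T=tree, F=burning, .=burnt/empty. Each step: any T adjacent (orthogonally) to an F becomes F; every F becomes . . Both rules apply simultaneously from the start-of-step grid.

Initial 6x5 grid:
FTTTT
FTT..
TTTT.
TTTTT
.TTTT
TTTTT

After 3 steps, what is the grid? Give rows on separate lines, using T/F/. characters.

Step 1: 3 trees catch fire, 2 burn out
  .FTTT
  .FT..
  FTTT.
  TTTTT
  .TTTT
  TTTTT
Step 2: 4 trees catch fire, 3 burn out
  ..FTT
  ..F..
  .FTT.
  FTTTT
  .TTTT
  TTTTT
Step 3: 3 trees catch fire, 4 burn out
  ...FT
  .....
  ..FT.
  .FTTT
  .TTTT
  TTTTT

...FT
.....
..FT.
.FTTT
.TTTT
TTTTT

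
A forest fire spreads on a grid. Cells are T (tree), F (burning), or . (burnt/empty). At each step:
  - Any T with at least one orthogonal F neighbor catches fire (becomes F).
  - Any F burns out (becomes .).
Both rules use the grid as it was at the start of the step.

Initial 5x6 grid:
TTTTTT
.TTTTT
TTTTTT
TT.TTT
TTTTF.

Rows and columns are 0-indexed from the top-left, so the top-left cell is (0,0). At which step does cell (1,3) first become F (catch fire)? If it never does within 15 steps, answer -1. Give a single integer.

Step 1: cell (1,3)='T' (+2 fires, +1 burnt)
Step 2: cell (1,3)='T' (+4 fires, +2 burnt)
Step 3: cell (1,3)='T' (+4 fires, +4 burnt)
Step 4: cell (1,3)='F' (+6 fires, +4 burnt)
  -> target ignites at step 4
Step 5: cell (1,3)='.' (+5 fires, +6 burnt)
Step 6: cell (1,3)='.' (+3 fires, +5 burnt)
Step 7: cell (1,3)='.' (+1 fires, +3 burnt)
Step 8: cell (1,3)='.' (+1 fires, +1 burnt)
Step 9: cell (1,3)='.' (+0 fires, +1 burnt)
  fire out at step 9

4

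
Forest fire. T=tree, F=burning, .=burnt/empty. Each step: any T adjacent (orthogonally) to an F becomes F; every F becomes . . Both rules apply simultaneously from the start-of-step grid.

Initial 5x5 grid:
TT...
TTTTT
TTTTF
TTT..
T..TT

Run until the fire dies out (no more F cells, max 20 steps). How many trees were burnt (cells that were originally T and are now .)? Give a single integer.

Step 1: +2 fires, +1 burnt (F count now 2)
Step 2: +2 fires, +2 burnt (F count now 2)
Step 3: +3 fires, +2 burnt (F count now 3)
Step 4: +3 fires, +3 burnt (F count now 3)
Step 5: +3 fires, +3 burnt (F count now 3)
Step 6: +2 fires, +3 burnt (F count now 2)
Step 7: +0 fires, +2 burnt (F count now 0)
Fire out after step 7
Initially T: 17, now '.': 23
Total burnt (originally-T cells now '.'): 15

Answer: 15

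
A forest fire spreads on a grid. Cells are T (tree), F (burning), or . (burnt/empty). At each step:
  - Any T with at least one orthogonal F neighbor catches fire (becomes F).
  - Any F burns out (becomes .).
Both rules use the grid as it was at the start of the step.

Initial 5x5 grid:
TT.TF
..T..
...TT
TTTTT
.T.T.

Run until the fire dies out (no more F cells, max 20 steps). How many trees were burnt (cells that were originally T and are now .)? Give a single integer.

Step 1: +1 fires, +1 burnt (F count now 1)
Step 2: +0 fires, +1 burnt (F count now 0)
Fire out after step 2
Initially T: 13, now '.': 13
Total burnt (originally-T cells now '.'): 1

Answer: 1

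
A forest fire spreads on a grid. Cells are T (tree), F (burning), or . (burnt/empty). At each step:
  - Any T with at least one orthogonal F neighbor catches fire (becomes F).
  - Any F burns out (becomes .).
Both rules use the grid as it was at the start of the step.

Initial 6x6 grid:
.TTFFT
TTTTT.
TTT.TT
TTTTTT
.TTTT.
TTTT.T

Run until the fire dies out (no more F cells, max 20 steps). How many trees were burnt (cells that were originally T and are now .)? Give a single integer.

Step 1: +4 fires, +2 burnt (F count now 4)
Step 2: +3 fires, +4 burnt (F count now 3)
Step 3: +4 fires, +3 burnt (F count now 4)
Step 4: +6 fires, +4 burnt (F count now 6)
Step 5: +4 fires, +6 burnt (F count now 4)
Step 6: +4 fires, +4 burnt (F count now 4)
Step 7: +1 fires, +4 burnt (F count now 1)
Step 8: +1 fires, +1 burnt (F count now 1)
Step 9: +0 fires, +1 burnt (F count now 0)
Fire out after step 9
Initially T: 28, now '.': 35
Total burnt (originally-T cells now '.'): 27

Answer: 27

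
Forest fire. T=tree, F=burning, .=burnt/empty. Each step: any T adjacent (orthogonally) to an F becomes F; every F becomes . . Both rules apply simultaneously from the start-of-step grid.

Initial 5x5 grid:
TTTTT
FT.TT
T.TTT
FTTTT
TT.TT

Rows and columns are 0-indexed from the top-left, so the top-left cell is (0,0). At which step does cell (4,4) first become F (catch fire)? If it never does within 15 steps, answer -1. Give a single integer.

Step 1: cell (4,4)='T' (+5 fires, +2 burnt)
Step 2: cell (4,4)='T' (+3 fires, +5 burnt)
Step 3: cell (4,4)='T' (+3 fires, +3 burnt)
Step 4: cell (4,4)='T' (+4 fires, +3 burnt)
Step 5: cell (4,4)='F' (+4 fires, +4 burnt)
  -> target ignites at step 5
Step 6: cell (4,4)='.' (+1 fires, +4 burnt)
Step 7: cell (4,4)='.' (+0 fires, +1 burnt)
  fire out at step 7

5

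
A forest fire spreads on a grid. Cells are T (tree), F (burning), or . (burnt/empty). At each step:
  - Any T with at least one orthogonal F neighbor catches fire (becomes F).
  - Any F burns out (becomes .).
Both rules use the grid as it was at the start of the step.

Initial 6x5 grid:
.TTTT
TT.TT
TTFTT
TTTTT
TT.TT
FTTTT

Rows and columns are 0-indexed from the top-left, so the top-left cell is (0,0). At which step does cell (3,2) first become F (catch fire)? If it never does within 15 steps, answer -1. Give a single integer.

Step 1: cell (3,2)='F' (+5 fires, +2 burnt)
  -> target ignites at step 1
Step 2: cell (3,2)='.' (+9 fires, +5 burnt)
Step 3: cell (3,2)='.' (+7 fires, +9 burnt)
Step 4: cell (3,2)='.' (+4 fires, +7 burnt)
Step 5: cell (3,2)='.' (+0 fires, +4 burnt)
  fire out at step 5

1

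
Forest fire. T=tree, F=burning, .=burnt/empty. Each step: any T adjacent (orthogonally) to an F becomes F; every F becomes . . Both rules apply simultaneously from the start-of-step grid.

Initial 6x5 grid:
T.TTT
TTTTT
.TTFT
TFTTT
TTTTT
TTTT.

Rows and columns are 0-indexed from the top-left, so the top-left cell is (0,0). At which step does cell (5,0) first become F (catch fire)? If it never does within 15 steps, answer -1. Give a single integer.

Step 1: cell (5,0)='T' (+8 fires, +2 burnt)
Step 2: cell (5,0)='T' (+9 fires, +8 burnt)
Step 3: cell (5,0)='F' (+7 fires, +9 burnt)
  -> target ignites at step 3
Step 4: cell (5,0)='.' (+1 fires, +7 burnt)
Step 5: cell (5,0)='.' (+0 fires, +1 burnt)
  fire out at step 5

3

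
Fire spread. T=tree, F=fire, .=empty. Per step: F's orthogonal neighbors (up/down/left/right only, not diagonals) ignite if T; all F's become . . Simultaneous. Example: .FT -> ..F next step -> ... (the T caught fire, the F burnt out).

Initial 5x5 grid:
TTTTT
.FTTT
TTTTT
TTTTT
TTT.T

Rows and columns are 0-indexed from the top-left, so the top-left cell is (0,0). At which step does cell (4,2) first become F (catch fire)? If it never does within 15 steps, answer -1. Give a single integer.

Step 1: cell (4,2)='T' (+3 fires, +1 burnt)
Step 2: cell (4,2)='T' (+6 fires, +3 burnt)
Step 3: cell (4,2)='T' (+6 fires, +6 burnt)
Step 4: cell (4,2)='F' (+5 fires, +6 burnt)
  -> target ignites at step 4
Step 5: cell (4,2)='.' (+1 fires, +5 burnt)
Step 6: cell (4,2)='.' (+1 fires, +1 burnt)
Step 7: cell (4,2)='.' (+0 fires, +1 burnt)
  fire out at step 7

4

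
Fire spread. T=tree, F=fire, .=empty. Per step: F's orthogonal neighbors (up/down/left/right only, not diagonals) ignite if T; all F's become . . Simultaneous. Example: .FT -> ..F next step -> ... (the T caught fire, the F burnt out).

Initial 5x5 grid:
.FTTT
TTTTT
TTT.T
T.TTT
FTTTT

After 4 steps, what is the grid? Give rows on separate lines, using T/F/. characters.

Step 1: 4 trees catch fire, 2 burn out
  ..FTT
  TFTTT
  TTT.T
  F.TTT
  .FTTT
Step 2: 6 trees catch fire, 4 burn out
  ...FT
  F.FTT
  FFT.T
  ..TTT
  ..FTT
Step 3: 5 trees catch fire, 6 burn out
  ....F
  ...FT
  ..F.T
  ..FTT
  ...FT
Step 4: 3 trees catch fire, 5 burn out
  .....
  ....F
  ....T
  ...FT
  ....F

.....
....F
....T
...FT
....F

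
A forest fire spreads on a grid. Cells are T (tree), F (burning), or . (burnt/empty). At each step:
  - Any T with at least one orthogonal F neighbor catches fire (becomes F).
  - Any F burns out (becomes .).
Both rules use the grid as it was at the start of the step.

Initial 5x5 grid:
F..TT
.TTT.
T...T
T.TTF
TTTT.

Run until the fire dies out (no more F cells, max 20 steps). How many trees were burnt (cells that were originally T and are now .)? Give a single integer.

Step 1: +2 fires, +2 burnt (F count now 2)
Step 2: +2 fires, +2 burnt (F count now 2)
Step 3: +1 fires, +2 burnt (F count now 1)
Step 4: +1 fires, +1 burnt (F count now 1)
Step 5: +1 fires, +1 burnt (F count now 1)
Step 6: +1 fires, +1 burnt (F count now 1)
Step 7: +1 fires, +1 burnt (F count now 1)
Step 8: +0 fires, +1 burnt (F count now 0)
Fire out after step 8
Initially T: 14, now '.': 20
Total burnt (originally-T cells now '.'): 9

Answer: 9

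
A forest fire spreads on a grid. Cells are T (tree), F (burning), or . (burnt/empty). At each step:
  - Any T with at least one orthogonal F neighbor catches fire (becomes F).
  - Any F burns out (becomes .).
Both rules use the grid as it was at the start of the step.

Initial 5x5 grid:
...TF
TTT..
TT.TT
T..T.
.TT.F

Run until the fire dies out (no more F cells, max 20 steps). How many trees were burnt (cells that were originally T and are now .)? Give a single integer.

Answer: 1

Derivation:
Step 1: +1 fires, +2 burnt (F count now 1)
Step 2: +0 fires, +1 burnt (F count now 0)
Fire out after step 2
Initially T: 12, now '.': 14
Total burnt (originally-T cells now '.'): 1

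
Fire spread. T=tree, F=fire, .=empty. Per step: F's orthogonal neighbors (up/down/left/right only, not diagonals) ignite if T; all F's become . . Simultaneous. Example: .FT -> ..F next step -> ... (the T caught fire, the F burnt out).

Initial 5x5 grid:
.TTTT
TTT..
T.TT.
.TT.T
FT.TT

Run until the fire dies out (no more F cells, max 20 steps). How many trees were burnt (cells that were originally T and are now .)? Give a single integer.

Step 1: +1 fires, +1 burnt (F count now 1)
Step 2: +1 fires, +1 burnt (F count now 1)
Step 3: +1 fires, +1 burnt (F count now 1)
Step 4: +1 fires, +1 burnt (F count now 1)
Step 5: +2 fires, +1 burnt (F count now 2)
Step 6: +2 fires, +2 burnt (F count now 2)
Step 7: +3 fires, +2 burnt (F count now 3)
Step 8: +2 fires, +3 burnt (F count now 2)
Step 9: +0 fires, +2 burnt (F count now 0)
Fire out after step 9
Initially T: 16, now '.': 22
Total burnt (originally-T cells now '.'): 13

Answer: 13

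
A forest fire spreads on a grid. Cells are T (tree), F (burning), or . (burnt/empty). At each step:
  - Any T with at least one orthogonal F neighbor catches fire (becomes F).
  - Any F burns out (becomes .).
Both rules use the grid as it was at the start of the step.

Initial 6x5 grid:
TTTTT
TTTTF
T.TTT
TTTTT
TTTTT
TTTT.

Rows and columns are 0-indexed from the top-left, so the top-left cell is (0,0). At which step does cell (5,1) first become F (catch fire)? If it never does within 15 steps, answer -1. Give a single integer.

Step 1: cell (5,1)='T' (+3 fires, +1 burnt)
Step 2: cell (5,1)='T' (+4 fires, +3 burnt)
Step 3: cell (5,1)='T' (+5 fires, +4 burnt)
Step 4: cell (5,1)='T' (+4 fires, +5 burnt)
Step 5: cell (5,1)='T' (+5 fires, +4 burnt)
Step 6: cell (5,1)='T' (+3 fires, +5 burnt)
Step 7: cell (5,1)='F' (+2 fires, +3 burnt)
  -> target ignites at step 7
Step 8: cell (5,1)='.' (+1 fires, +2 burnt)
Step 9: cell (5,1)='.' (+0 fires, +1 burnt)
  fire out at step 9

7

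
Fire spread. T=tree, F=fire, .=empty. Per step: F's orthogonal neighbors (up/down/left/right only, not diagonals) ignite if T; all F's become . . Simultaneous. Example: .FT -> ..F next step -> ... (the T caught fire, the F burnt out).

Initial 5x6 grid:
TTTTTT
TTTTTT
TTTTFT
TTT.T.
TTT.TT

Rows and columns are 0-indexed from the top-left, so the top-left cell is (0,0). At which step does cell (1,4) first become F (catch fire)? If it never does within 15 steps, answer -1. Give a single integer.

Step 1: cell (1,4)='F' (+4 fires, +1 burnt)
  -> target ignites at step 1
Step 2: cell (1,4)='.' (+5 fires, +4 burnt)
Step 3: cell (1,4)='.' (+6 fires, +5 burnt)
Step 4: cell (1,4)='.' (+5 fires, +6 burnt)
Step 5: cell (1,4)='.' (+4 fires, +5 burnt)
Step 6: cell (1,4)='.' (+2 fires, +4 burnt)
Step 7: cell (1,4)='.' (+0 fires, +2 burnt)
  fire out at step 7

1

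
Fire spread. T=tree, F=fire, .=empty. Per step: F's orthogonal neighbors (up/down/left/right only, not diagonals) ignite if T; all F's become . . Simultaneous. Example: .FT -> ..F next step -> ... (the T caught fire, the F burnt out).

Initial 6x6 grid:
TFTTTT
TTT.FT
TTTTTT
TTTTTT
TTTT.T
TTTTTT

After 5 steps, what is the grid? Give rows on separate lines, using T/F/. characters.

Step 1: 6 trees catch fire, 2 burn out
  F.FTFT
  TFT..F
  TTTTFT
  TTTTTT
  TTTT.T
  TTTTTT
Step 2: 8 trees catch fire, 6 burn out
  ...F.F
  F.F...
  TFTF.F
  TTTTFT
  TTTT.T
  TTTTTT
Step 3: 5 trees catch fire, 8 burn out
  ......
  ......
  F.F...
  TFTF.F
  TTTT.T
  TTTTTT
Step 4: 5 trees catch fire, 5 burn out
  ......
  ......
  ......
  F.F...
  TFTF.F
  TTTTTT
Step 5: 5 trees catch fire, 5 burn out
  ......
  ......
  ......
  ......
  F.F...
  TFTFTF

......
......
......
......
F.F...
TFTFTF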